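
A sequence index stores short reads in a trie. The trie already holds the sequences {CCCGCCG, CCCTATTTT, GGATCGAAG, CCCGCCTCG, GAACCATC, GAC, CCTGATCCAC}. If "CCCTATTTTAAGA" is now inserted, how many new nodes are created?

4

The longest prefix of "CCCTATTTTAAGA" already in the trie is "CCCTATTTT" (length 9).
So 13 − 9 = 4 new nodes.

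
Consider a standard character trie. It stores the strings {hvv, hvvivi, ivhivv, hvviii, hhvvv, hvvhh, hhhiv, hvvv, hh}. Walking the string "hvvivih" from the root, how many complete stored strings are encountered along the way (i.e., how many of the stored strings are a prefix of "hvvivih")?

2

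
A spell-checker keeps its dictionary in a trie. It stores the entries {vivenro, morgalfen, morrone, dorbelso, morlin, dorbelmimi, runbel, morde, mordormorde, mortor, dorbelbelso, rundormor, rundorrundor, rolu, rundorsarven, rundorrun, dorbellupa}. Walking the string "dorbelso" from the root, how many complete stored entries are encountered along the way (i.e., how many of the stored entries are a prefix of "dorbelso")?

1

Check each prefix of "dorbelso" against the stored set — each match is an end-marker on the path.
Prefixes of the query that are stored words: "dorbelso"
Count: 1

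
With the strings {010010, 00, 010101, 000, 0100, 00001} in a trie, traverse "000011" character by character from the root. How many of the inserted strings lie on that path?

3

Walk "000011" from the root; an end-of-word marker is hit whenever a stored word is a prefix of "000011".
Prefixes of the query that are stored words: "00", "000", "00001"
Count: 3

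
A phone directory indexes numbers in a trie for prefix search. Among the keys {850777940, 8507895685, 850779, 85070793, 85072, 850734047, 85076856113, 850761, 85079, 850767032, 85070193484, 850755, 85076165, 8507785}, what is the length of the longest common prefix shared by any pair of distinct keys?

The deepest shared node is where two words last agree before diverging.
"850761" and "85076165" agree on "850761" (6 characters) before diverging; nothing deeper is shared.
Longest shared-prefix length: 6

6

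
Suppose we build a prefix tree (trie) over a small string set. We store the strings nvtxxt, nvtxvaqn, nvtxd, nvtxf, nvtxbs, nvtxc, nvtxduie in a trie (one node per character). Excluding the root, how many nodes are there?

18

Trace insertions, counting only characters that open a new branch:
  "nvtxxt" → 6 new (n, v, t, x, x, t)
  "nvtxvaqn" → prefix "nvtx" already present; 4 new (v, a, q, n)
  "nvtxd" → prefix "nvtx" already present; 1 new (d)
  "nvtxf" → prefix "nvtx" already present; 1 new (f)
  "nvtxbs" → prefix "nvtx" already present; 2 new (b, s)
  "nvtxc" → prefix "nvtx" already present; 1 new (c)
  "nvtxduie" → prefix "nvtxd" already present; 3 new (u, i, e)
Total nodes = 6 + 4 + 1 + 1 + 2 + 1 + 3 = 18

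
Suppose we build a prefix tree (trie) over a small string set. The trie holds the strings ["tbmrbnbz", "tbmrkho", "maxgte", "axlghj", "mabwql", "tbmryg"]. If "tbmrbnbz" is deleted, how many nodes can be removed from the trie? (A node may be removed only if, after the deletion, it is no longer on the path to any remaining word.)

4

Walk "tbmrbnbz" from the leaf back toward the root, removing each node that no remaining word uses.
The suffix "bnbz" (4 nodes) is used only by "tbmrbnbz"; the node for "tbmr" still has the child "k", so pruning stops there.
Nodes removed: 4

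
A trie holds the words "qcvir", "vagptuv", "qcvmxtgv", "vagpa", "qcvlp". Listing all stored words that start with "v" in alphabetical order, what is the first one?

vagpa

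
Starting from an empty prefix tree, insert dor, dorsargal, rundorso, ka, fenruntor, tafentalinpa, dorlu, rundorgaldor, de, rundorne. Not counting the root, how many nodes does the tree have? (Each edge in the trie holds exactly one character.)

For each word, the new-node count is its length minus the longest prefix already in the trie:
  "dor" → 3 new (d, o, r)
  "dorsargal" → prefix "dor" already present; 6 new (s, a, r, g, a, l)
  "rundorso" → 8 new (r, u, n, d, o, r, s, o)
  "ka" → 2 new (k, a)
  "fenruntor" → 9 new (f, e, n, r, u, n, t, o, r)
  "tafentalinpa" → 12 new (t, a, f, e, n, t, a, l, i, n, p, a)
  "dorlu" → prefix "dor" already present; 2 new (l, u)
  "rundorgaldor" → prefix "rundor" already present; 6 new (g, a, l, d, o, r)
  "de" → prefix "d" already present; 1 new (e)
  "rundorne" → prefix "rundor" already present; 2 new (n, e)
Total nodes = 3 + 6 + 8 + 2 + 9 + 12 + 2 + 6 + 1 + 2 = 51

51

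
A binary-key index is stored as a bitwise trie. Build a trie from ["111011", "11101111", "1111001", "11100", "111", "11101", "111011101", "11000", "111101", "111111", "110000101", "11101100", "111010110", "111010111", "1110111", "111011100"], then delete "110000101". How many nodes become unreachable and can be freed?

4

A node on "110000101"'s path can go only if nothing else ends at it or branches off below it.
The suffix "0101" (4 nodes) is used only by "110000101"; "11000" is itself a stored word, so pruning stops there.
Nodes removed: 4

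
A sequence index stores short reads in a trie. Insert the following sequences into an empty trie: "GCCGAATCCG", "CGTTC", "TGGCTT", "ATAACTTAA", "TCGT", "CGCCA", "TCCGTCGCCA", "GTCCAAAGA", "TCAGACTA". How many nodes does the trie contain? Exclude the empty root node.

58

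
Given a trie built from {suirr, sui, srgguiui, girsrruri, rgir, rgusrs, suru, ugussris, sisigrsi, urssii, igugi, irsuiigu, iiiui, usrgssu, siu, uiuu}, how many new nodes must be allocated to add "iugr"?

"i" is already a path in the trie; the remaining "ugr" must be added.
So 4 − 1 = 3 new nodes.

3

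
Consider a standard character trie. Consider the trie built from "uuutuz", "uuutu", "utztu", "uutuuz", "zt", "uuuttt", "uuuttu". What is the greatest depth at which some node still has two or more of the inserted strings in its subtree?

5

Equivalently: take the maximum, over all pairs, of their longest common prefix length.
"uuuttt" and "uuuttu" agree on "uuutt" (5 characters) before diverging; nothing deeper is shared.
Longest shared-prefix length: 5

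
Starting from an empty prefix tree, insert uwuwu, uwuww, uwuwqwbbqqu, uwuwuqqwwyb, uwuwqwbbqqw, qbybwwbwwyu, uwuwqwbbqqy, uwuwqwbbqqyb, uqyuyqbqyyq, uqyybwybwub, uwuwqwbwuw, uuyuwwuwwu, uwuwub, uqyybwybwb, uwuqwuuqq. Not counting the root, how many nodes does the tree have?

Trace insertions, counting only characters that open a new branch:
  "uwuwu" → 5 new (u, w, u, w, u)
  "uwuww" → prefix "uwuw" already present; 1 new (w)
  "uwuwqwbbqqu" → prefix "uwuw" already present; 7 new (q, w, b, b, q, q, u)
  "uwuwuqqwwyb" → prefix "uwuwu" already present; 6 new (q, q, w, w, y, b)
  "uwuwqwbbqqw" → prefix "uwuwqwbbqq" already present; 1 new (w)
  "qbybwwbwwyu" → 11 new (q, b, y, b, w, w, b, w, w, y, u)
  "uwuwqwbbqqy" → prefix "uwuwqwbbqq" already present; 1 new (y)
  "uwuwqwbbqqyb" → prefix "uwuwqwbbqqy" already present; 1 new (b)
  "uqyuyqbqyyq" → prefix "u" already present; 10 new (q, y, u, y, q, b, q, y, y, q)
  "uqyybwybwub" → prefix "uqy" already present; 8 new (y, b, w, y, b, w, u, b)
  "uwuwqwbwuw" → prefix "uwuwqwb" already present; 3 new (w, u, w)
  "uuyuwwuwwu" → prefix "u" already present; 9 new (u, y, u, w, w, u, w, w, u)
  "uwuwub" → prefix "uwuwu" already present; 1 new (b)
  "uqyybwybwb" → prefix "uqyybwybw" already present; 1 new (b)
  "uwuqwuuqq" → prefix "uwu" already present; 6 new (q, w, u, u, q, q)
Total nodes = 5 + 1 + 7 + 6 + 1 + 11 + 1 + 1 + 10 + 8 + 3 + 9 + 1 + 1 + 6 = 71

71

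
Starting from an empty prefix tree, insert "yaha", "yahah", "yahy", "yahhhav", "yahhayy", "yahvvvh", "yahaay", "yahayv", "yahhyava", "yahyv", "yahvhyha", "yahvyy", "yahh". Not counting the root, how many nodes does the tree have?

32

Trie structure (* marks end of a word):
(root)
└─ y
   └─ a
      └─ h
         ├─ a *
         │  ├─ a
         │  │  └─ y *
         │  ├─ h *
         │  └─ y
         │     └─ v *
         ├─ h *
         │  ├─ a
         │  │  └─ y
         │  │     └─ y *
         │  ├─ h
         │  │  └─ a
         │  │     └─ v *
         │  └─ y
         │     └─ a
         │        └─ v
         │           └─ a *
         ├─ v
         │  ├─ h
         │  │  └─ y
         │  │     └─ h
         │  │        └─ a *
         │  ├─ v
         │  │  └─ v
         │  │     └─ h *
         │  └─ y
         │     └─ y *
         └─ y *
            └─ v *
Counting every labelled node above: 32.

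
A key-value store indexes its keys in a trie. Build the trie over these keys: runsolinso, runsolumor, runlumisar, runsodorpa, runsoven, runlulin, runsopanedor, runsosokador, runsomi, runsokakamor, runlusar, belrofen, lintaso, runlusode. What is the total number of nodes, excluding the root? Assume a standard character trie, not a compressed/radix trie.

For each word, the new-node count is its length minus the longest prefix already in the trie:
  "runsolinso" → 10 new (r, u, n, s, o, l, i, n, s, o)
  "runsolumor" → prefix "runsol" already present; 4 new (u, m, o, r)
  "runlumisar" → prefix "run" already present; 7 new (l, u, m, i, s, a, r)
  "runsodorpa" → prefix "runso" already present; 5 new (d, o, r, p, a)
  "runsoven" → prefix "runso" already present; 3 new (v, e, n)
  "runlulin" → prefix "runlu" already present; 3 new (l, i, n)
  "runsopanedor" → prefix "runso" already present; 7 new (p, a, n, e, d, o, r)
  "runsosokador" → prefix "runso" already present; 7 new (s, o, k, a, d, o, r)
  "runsomi" → prefix "runso" already present; 2 new (m, i)
  "runsokakamor" → prefix "runso" already present; 7 new (k, a, k, a, m, o, r)
  "runlusar" → prefix "runlu" already present; 3 new (s, a, r)
  "belrofen" → 8 new (b, e, l, r, o, f, e, n)
  "lintaso" → 7 new (l, i, n, t, a, s, o)
  "runlusode" → prefix "runlus" already present; 3 new (o, d, e)
Total nodes = 10 + 4 + 7 + 5 + 3 + 3 + 7 + 7 + 2 + 7 + 3 + 8 + 7 + 3 = 76

76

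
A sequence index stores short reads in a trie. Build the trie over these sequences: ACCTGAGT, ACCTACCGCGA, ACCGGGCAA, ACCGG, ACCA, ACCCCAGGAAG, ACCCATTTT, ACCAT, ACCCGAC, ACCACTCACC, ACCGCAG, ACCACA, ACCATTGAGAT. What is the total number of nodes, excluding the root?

55

For each word, the new-node count is its length minus the longest prefix already in the trie:
  "ACCTGAGT" → 8 new (A, C, C, T, G, A, G, T)
  "ACCTACCGCGA" → prefix "ACCT" already present; 7 new (A, C, C, G, C, G, A)
  "ACCGGGCAA" → prefix "ACC" already present; 6 new (G, G, G, C, A, A)
  "ACCGG" → prefix "ACCGG" already present; 0 new (none)
  "ACCA" → prefix "ACC" already present; 1 new (A)
  "ACCCCAGGAAG" → prefix "ACC" already present; 8 new (C, C, A, G, G, A, A, G)
  "ACCCATTTT" → prefix "ACCC" already present; 5 new (A, T, T, T, T)
  "ACCAT" → prefix "ACCA" already present; 1 new (T)
  "ACCCGAC" → prefix "ACCC" already present; 3 new (G, A, C)
  "ACCACTCACC" → prefix "ACCA" already present; 6 new (C, T, C, A, C, C)
  "ACCGCAG" → prefix "ACCG" already present; 3 new (C, A, G)
  "ACCACA" → prefix "ACCAC" already present; 1 new (A)
  "ACCATTGAGAT" → prefix "ACCAT" already present; 6 new (T, G, A, G, A, T)
Total nodes = 8 + 7 + 6 + 0 + 1 + 8 + 5 + 1 + 3 + 6 + 3 + 1 + 6 = 55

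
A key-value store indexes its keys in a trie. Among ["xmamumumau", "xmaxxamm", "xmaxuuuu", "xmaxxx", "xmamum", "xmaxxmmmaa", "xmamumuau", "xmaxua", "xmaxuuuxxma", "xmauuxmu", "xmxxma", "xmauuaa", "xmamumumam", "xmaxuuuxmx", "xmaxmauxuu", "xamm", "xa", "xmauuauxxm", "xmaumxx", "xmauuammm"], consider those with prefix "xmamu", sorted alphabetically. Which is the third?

DFS of the "xmamu" subtree visits, in order: "xmamum", "xmamumuau", "xmamumumam", "xmamumumau"
Position 3: xmamumumam

xmamumumam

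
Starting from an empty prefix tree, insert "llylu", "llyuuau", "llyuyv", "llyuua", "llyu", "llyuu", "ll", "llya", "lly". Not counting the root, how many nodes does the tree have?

12

Trie structure (* marks end of a word):
(root)
└─ l
   └─ l *
      └─ y *
         ├─ a *
         ├─ l
         │  └─ u *
         └─ u *
            ├─ u *
            │  └─ a *
            │     └─ u *
            └─ y
               └─ v *
Counting every labelled node above: 12.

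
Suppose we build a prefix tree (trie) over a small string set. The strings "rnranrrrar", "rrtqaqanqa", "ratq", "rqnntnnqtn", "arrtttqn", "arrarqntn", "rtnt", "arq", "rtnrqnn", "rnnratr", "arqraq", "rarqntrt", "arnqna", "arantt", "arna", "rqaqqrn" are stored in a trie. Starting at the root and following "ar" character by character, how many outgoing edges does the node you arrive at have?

The children of the "ar" node are the distinct next characters among strings starting with "ar".
Distinct next characters after "ar": a, n, q, r.
That node has 4 child edges.

4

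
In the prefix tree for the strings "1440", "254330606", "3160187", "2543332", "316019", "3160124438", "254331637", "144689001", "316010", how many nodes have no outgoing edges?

9

A leaf is a node with no children — equivalently, the end of a word that is not a proper prefix of any other stored word.
Those words: "1440", "144689001", "254330606", "254331637", "2543332", "316010", "3160124438", "3160187", "316019"
Leaf count: 9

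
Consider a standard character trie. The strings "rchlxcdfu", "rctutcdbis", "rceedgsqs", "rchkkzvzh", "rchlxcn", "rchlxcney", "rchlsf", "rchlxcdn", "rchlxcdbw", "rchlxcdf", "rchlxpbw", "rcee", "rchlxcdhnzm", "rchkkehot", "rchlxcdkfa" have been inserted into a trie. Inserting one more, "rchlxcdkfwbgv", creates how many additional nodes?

4

Walking "rchlxcdkfwbgv" from the root, the first 9 characters ("rchlxcdkf") follow existing edges; "w" is the first miss.
So 13 − 9 = 4 new nodes.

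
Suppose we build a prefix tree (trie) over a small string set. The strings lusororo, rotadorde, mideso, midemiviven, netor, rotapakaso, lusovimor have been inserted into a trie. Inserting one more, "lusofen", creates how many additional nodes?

Walking "lusofen" from the root, the first 4 characters ("luso") follow existing edges; "f" is the first miss.
Each of the 3 remaining characters creates one node.

3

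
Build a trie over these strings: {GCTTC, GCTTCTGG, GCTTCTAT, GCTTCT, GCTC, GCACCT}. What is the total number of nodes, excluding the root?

15

Trace insertions, counting only characters that open a new branch:
  "GCTTC" → 5 new (G, C, T, T, C)
  "GCTTCTGG" → prefix "GCTTC" already present; 3 new (T, G, G)
  "GCTTCTAT" → prefix "GCTTCT" already present; 2 new (A, T)
  "GCTTCT" → prefix "GCTTCT" already present; 0 new (none)
  "GCTC" → prefix "GCT" already present; 1 new (C)
  "GCACCT" → prefix "GC" already present; 4 new (A, C, C, T)
Total nodes = 5 + 3 + 2 + 0 + 1 + 4 = 15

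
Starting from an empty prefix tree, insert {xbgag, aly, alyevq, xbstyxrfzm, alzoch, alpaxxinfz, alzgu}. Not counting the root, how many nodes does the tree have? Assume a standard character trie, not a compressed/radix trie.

33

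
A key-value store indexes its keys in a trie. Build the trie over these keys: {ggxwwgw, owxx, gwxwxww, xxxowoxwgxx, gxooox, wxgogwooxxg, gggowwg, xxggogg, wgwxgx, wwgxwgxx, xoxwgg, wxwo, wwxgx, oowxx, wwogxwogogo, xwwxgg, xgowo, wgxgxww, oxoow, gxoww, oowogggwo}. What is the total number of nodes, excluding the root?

115

For each word, the new-node count is its length minus the longest prefix already in the trie:
  "ggxwwgw" → 7 new (g, g, x, w, w, g, w)
  "owxx" → 4 new (o, w, x, x)
  "gwxwxww" → prefix "g" already present; 6 new (w, x, w, x, w, w)
  "xxxowoxwgxx" → 11 new (x, x, x, o, w, o, x, w, g, x, x)
  "gxooox" → prefix "g" already present; 5 new (x, o, o, o, x)
  "wxgogwooxxg" → 11 new (w, x, g, o, g, w, o, o, x, x, g)
  "gggowwg" → prefix "gg" already present; 5 new (g, o, w, w, g)
  "xxggogg" → prefix "xx" already present; 5 new (g, g, o, g, g)
  "wgwxgx" → prefix "w" already present; 5 new (g, w, x, g, x)
  "wwgxwgxx" → prefix "w" already present; 7 new (w, g, x, w, g, x, x)
  "xoxwgg" → prefix "x" already present; 5 new (o, x, w, g, g)
  "wxwo" → prefix "wx" already present; 2 new (w, o)
  "wwxgx" → prefix "ww" already present; 3 new (x, g, x)
  "oowxx" → prefix "o" already present; 4 new (o, w, x, x)
  "wwogxwogogo" → prefix "ww" already present; 9 new (o, g, x, w, o, g, o, g, o)
  "xwwxgg" → prefix "x" already present; 5 new (w, w, x, g, g)
  "xgowo" → prefix "x" already present; 4 new (g, o, w, o)
  "wgxgxww" → prefix "wg" already present; 5 new (x, g, x, w, w)
  "oxoow" → prefix "o" already present; 4 new (x, o, o, w)
  "gxoww" → prefix "gxo" already present; 2 new (w, w)
  "oowogggwo" → prefix "oow" already present; 6 new (o, g, g, g, w, o)
Total nodes = 7 + 4 + 6 + 11 + 5 + 11 + 5 + 5 + 5 + 7 + 5 + 2 + 3 + 4 + 9 + 5 + 4 + 5 + 4 + 2 + 6 = 115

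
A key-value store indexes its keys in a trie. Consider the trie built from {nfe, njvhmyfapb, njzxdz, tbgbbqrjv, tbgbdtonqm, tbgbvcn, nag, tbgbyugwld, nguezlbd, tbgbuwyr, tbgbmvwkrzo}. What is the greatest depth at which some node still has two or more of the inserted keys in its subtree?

4

Equivalently: take the maximum, over all pairs, of their longest common prefix length.
"tbgbbqrjv" and "tbgbdtonqm" agree on "tbgb" (4 characters) before diverging; nothing deeper is shared.
Longest shared-prefix length: 4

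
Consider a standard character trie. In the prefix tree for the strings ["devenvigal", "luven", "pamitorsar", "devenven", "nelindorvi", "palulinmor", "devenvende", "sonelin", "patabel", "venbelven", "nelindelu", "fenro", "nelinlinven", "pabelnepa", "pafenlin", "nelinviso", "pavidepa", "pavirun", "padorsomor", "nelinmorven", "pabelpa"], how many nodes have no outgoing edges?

20

Leaves are exactly the stored words that no other stored word extends.
Those words: "devenvende", "devenvigal", "fenro", "luven", "nelindelu", "nelindorvi", "nelinlinven", "nelinmorven", "nelinviso", "pabelnepa", "pabelpa", "padorsomor", "pafenlin", "palulinmor", "pamitorsar", "patabel", "pavidepa", "pavirun", "sonelin", "venbelven"
Leaf count: 20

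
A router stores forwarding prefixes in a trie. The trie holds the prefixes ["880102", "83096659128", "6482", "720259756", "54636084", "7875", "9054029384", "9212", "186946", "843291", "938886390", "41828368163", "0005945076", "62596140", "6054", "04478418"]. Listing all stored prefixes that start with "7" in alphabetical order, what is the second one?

7875

Words with prefix "7", in lexicographic order: "720259756", "7875"
Position 2: 7875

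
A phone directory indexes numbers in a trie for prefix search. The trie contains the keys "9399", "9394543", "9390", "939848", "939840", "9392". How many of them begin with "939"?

6

Traverse to the node for "939", then collect every word in that subtree.
Words under "939": 9390, 9392, 9394543, 939840, 939848, 9399
Count: 6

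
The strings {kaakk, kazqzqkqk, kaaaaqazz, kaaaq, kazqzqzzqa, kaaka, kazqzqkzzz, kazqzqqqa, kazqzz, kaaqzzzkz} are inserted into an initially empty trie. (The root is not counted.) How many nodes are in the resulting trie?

37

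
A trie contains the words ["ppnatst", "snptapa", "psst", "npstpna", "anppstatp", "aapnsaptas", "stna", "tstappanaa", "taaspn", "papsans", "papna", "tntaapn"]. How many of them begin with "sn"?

1

Filter for entries beginning with "sn":
Matches: "snptapa"
Count: 1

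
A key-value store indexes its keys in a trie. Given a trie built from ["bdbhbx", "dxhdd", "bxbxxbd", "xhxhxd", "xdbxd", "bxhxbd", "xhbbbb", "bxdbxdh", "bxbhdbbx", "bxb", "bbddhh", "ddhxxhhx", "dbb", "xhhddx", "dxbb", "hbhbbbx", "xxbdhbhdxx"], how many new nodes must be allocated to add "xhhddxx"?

1

The longest prefix of "xhhddxx" already in the trie is "xhhddx" (length 6).
New nodes needed: |"xhhddxx"| − 6 = 7 − 6 = 1.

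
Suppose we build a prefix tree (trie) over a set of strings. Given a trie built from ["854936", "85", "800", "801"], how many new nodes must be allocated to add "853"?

"85" is already a path in the trie; the remaining "3" must be added.
New nodes needed: |"853"| − 2 = 3 − 2 = 1.

1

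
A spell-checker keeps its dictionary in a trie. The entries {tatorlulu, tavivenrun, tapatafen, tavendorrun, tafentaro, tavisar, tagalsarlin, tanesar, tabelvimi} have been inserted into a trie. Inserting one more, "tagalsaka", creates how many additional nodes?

"tagalsa" is already a path in the trie; the remaining "ka" must be added.
Each of the 2 remaining characters creates one node.

2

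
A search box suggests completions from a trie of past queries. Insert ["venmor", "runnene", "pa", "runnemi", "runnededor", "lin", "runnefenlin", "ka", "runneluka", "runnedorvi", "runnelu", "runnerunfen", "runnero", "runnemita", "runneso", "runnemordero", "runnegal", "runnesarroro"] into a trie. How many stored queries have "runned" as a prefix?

Walk to "runned"; the words in its subtree are exactly those with that prefix.
Matches: "runnededor", "runnedorvi"
Count: 2

2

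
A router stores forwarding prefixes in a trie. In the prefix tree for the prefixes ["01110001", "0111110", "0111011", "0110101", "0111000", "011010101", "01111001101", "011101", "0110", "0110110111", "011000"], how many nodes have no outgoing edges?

Leaves are exactly the stored words that no other stored word extends.
Those words: "011000", "011010101", "0110110111", "01110001", "0111011", "01111001101", "0111110"
Leaf count: 7

7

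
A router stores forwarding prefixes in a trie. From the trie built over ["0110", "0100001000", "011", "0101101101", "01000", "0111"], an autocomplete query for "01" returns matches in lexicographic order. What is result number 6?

DFS of the "01" subtree visits, in order: "01000", "0100001000", "0101101101", "011", "0110", "0111"
Position 6: 0111

0111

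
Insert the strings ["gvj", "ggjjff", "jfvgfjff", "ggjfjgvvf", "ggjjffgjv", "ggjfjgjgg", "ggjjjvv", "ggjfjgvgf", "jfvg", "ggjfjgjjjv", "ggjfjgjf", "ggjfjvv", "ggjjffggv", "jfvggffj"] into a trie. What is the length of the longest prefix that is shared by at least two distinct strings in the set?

Equivalently: take the maximum, over all pairs, of their longest common prefix length.
e.g. "ggjfjgjf" and "ggjfjgjgg" share the prefix "ggjfjgj" of length 7; no pair shares a longer one.
Longest shared-prefix length: 7

7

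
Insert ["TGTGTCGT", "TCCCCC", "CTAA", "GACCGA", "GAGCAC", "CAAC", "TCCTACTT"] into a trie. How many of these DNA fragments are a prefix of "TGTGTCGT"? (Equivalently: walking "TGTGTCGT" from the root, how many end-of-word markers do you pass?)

1

Walk "TGTGTCGT" from the root; an end-of-word marker is hit whenever a stored word is a prefix of "TGTGTCGT".
Prefixes of the query that are stored words: "TGTGTCGT"
Count: 1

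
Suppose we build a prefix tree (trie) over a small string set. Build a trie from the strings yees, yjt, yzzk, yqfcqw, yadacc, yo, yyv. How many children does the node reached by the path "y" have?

7

Follow the path "y" to its node, then look at its outgoing edges.
Characters that immediately follow "y" among the stored strings: {a, e, j, o, q, y, z}.
That node has 7 child edges.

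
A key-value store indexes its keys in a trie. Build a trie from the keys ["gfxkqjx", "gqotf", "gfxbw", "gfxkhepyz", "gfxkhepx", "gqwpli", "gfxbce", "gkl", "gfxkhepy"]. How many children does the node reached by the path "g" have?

3

Follow the path "g" to its node, then look at its outgoing edges.
Distinct next characters after "g": f, k, q.
That node has 3 child edges.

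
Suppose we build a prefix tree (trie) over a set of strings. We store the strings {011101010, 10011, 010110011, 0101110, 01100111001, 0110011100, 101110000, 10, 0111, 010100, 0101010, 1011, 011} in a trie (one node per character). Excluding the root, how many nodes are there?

42

For each word, the new-node count is its length minus the longest prefix already in the trie:
  "011101010" → 9 new (0, 1, 1, 1, 0, 1, 0, 1, 0)
  "10011" → 5 new (1, 0, 0, 1, 1)
  "010110011" → prefix "01" already present; 7 new (0, 1, 1, 0, 0, 1, 1)
  "0101110" → prefix "01011" already present; 2 new (1, 0)
  "01100111001" → prefix "011" already present; 8 new (0, 0, 1, 1, 1, 0, 0, 1)
  "0110011100" → prefix "0110011100" already present; 0 new (none)
  "101110000" → prefix "10" already present; 7 new (1, 1, 1, 0, 0, 0, 0)
  "10" → prefix "10" already present; 0 new (none)
  "0111" → prefix "0111" already present; 0 new (none)
  "010100" → prefix "0101" already present; 2 new (0, 0)
  "0101010" → prefix "01010" already present; 2 new (1, 0)
  "1011" → prefix "1011" already present; 0 new (none)
  "011" → prefix "011" already present; 0 new (none)
Total nodes = 9 + 5 + 7 + 2 + 8 + 0 + 7 + 0 + 0 + 2 + 2 + 0 + 0 = 42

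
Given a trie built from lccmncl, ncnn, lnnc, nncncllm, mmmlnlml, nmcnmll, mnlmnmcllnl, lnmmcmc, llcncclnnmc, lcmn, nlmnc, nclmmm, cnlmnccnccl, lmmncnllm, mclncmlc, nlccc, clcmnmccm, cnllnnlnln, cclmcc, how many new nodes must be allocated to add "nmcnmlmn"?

"nmcnml" is already a path in the trie; the remaining "mn" must be added.
New nodes needed: |"nmcnmlmn"| − 6 = 8 − 6 = 2.

2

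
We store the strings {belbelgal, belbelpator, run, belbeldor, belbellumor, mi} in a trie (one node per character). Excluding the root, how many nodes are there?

27

Trace insertions, counting only characters that open a new branch:
  "belbelgal" → 9 new (b, e, l, b, e, l, g, a, l)
  "belbelpator" → prefix "belbel" already present; 5 new (p, a, t, o, r)
  "run" → 3 new (r, u, n)
  "belbeldor" → prefix "belbel" already present; 3 new (d, o, r)
  "belbellumor" → prefix "belbel" already present; 5 new (l, u, m, o, r)
  "mi" → 2 new (m, i)
Total nodes = 9 + 5 + 3 + 3 + 5 + 2 = 27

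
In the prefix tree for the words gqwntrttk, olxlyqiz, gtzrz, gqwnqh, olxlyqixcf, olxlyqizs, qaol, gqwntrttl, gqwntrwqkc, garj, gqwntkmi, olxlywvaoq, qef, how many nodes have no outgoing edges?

Leaves are exactly the stored words that no other stored word extends.
Those words: "garj", "gqwnqh", "gqwntkmi", "gqwntrttk", "gqwntrttl", "gqwntrwqkc", "gtzrz", "olxlyqixcf", "olxlyqizs", "olxlywvaoq", "qaol", "qef"
Leaf count: 12

12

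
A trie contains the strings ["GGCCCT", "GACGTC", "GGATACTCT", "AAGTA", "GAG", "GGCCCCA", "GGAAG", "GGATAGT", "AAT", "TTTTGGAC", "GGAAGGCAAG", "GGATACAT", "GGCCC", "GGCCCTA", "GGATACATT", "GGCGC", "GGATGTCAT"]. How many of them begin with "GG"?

Traverse to the node for "GG", then collect every word in that subtree.
Words under "GG": GGAAG, GGAAGGCAAG, GGATACAT, GGATACATT, GGATACTCT, GGATAGT, GGATGTCAT, GGCCC, GGCCCCA, GGCCCT, GGCCCTA, GGCGC
Count: 12

12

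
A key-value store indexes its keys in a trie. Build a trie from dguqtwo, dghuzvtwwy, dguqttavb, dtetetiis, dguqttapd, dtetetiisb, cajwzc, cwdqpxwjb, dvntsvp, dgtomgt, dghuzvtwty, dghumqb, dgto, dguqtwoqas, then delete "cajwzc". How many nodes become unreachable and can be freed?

5

A node on "cajwzc"'s path can go only if nothing else ends at it or branches off below it.
The suffix "ajwzc" (5 nodes) is used only by "cajwzc"; the node for "c" still has the child "w", so pruning stops there.
Nodes removed: 5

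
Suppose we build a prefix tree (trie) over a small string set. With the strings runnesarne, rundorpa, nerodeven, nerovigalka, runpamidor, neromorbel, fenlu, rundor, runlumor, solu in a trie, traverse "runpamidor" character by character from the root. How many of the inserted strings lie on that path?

1

Walk "runpamidor" from the root; an end-of-word marker is hit whenever a stored word is a prefix of "runpamidor".
Prefixes of the query that are stored words: "runpamidor"
Count: 1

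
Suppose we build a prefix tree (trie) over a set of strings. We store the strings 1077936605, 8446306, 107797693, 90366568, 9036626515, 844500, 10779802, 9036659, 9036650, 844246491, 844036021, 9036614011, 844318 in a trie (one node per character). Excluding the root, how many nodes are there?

Insert word by word; a character creates a node only if that edge doesn't already exist:
  "1077936605" → 10 new (1, 0, 7, 7, 9, 3, 6, 6, 0, 5)
  "8446306" → 7 new (8, 4, 4, 6, 3, 0, 6)
  "107797693" → prefix "10779" already present; 4 new (7, 6, 9, 3)
  "90366568" → 8 new (9, 0, 3, 6, 6, 5, 6, 8)
  "9036626515" → prefix "90366" already present; 5 new (2, 6, 5, 1, 5)
  "844500" → prefix "844" already present; 3 new (5, 0, 0)
  "10779802" → prefix "10779" already present; 3 new (8, 0, 2)
  "9036659" → prefix "903665" already present; 1 new (9)
  "9036650" → prefix "903665" already present; 1 new (0)
  "844246491" → prefix "844" already present; 6 new (2, 4, 6, 4, 9, 1)
  "844036021" → prefix "844" already present; 6 new (0, 3, 6, 0, 2, 1)
  "9036614011" → prefix "90366" already present; 5 new (1, 4, 0, 1, 1)
  "844318" → prefix "844" already present; 3 new (3, 1, 8)
Total nodes = 10 + 7 + 4 + 8 + 5 + 3 + 3 + 1 + 1 + 6 + 6 + 5 + 3 = 62

62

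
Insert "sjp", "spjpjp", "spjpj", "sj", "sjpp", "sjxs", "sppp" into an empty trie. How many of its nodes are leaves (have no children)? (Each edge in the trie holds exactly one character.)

A leaf is a node with no children — equivalently, the end of a word that is not a proper prefix of any other stored word.
Those words: "sjpp", "sjxs", "spjpjp", "sppp"
Leaf count: 4

4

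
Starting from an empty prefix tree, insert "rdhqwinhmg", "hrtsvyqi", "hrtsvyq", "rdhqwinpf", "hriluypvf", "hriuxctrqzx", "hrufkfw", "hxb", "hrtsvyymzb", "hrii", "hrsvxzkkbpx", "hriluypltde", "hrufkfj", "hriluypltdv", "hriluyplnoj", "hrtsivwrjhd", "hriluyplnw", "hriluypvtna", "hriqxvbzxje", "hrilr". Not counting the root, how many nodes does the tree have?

85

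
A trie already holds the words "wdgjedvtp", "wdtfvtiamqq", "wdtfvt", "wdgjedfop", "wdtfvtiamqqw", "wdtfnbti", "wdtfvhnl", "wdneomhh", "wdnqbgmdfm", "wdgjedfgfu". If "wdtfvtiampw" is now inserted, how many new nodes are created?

Walking "wdtfvtiampw" from the root, the first 9 characters ("wdtfvtiam") follow existing edges; "p" is the first miss.
Each of the 2 remaining characters creates one node.

2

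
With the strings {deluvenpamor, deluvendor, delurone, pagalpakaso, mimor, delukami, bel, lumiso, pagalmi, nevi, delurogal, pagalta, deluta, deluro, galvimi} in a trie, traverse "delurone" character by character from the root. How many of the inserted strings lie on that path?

Walk "delurone" from the root; an end-of-word marker is hit whenever a stored word is a prefix of "delurone".
Prefixes of the query that are stored words: "deluro", "delurone"
Count: 2

2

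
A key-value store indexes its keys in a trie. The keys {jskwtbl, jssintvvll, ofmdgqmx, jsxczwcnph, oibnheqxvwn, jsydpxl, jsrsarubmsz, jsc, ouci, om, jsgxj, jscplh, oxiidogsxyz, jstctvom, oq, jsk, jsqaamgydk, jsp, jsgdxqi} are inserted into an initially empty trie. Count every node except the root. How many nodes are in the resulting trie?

96

Insert word by word; a character creates a node only if that edge doesn't already exist:
  "jskwtbl" → 7 new (j, s, k, w, t, b, l)
  "jssintvvll" → prefix "js" already present; 8 new (s, i, n, t, v, v, l, l)
  "ofmdgqmx" → 8 new (o, f, m, d, g, q, m, x)
  "jsxczwcnph" → prefix "js" already present; 8 new (x, c, z, w, c, n, p, h)
  "oibnheqxvwn" → prefix "o" already present; 10 new (i, b, n, h, e, q, x, v, w, n)
  "jsydpxl" → prefix "js" already present; 5 new (y, d, p, x, l)
  "jsrsarubmsz" → prefix "js" already present; 9 new (r, s, a, r, u, b, m, s, z)
  "jsc" → prefix "js" already present; 1 new (c)
  "ouci" → prefix "o" already present; 3 new (u, c, i)
  "om" → prefix "o" already present; 1 new (m)
  "jsgxj" → prefix "js" already present; 3 new (g, x, j)
  "jscplh" → prefix "jsc" already present; 3 new (p, l, h)
  "oxiidogsxyz" → prefix "o" already present; 10 new (x, i, i, d, o, g, s, x, y, z)
  "jstctvom" → prefix "js" already present; 6 new (t, c, t, v, o, m)
  "oq" → prefix "o" already present; 1 new (q)
  "jsk" → prefix "jsk" already present; 0 new (none)
  "jsqaamgydk" → prefix "js" already present; 8 new (q, a, a, m, g, y, d, k)
  "jsp" → prefix "js" already present; 1 new (p)
  "jsgdxqi" → prefix "jsg" already present; 4 new (d, x, q, i)
Total nodes = 7 + 8 + 8 + 8 + 10 + 5 + 9 + 1 + 3 + 1 + 3 + 3 + 10 + 6 + 1 + 0 + 8 + 1 + 4 = 96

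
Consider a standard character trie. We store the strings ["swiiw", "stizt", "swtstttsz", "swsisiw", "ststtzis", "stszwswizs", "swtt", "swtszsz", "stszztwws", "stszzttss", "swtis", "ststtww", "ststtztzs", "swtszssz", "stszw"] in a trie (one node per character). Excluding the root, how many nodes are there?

55

For each word, the new-node count is its length minus the longest prefix already in the trie:
  "swiiw" → 5 new (s, w, i, i, w)
  "stizt" → prefix "s" already present; 4 new (t, i, z, t)
  "swtstttsz" → prefix "sw" already present; 7 new (t, s, t, t, t, s, z)
  "swsisiw" → prefix "sw" already present; 5 new (s, i, s, i, w)
  "ststtzis" → prefix "st" already present; 6 new (s, t, t, z, i, s)
  "stszwswizs" → prefix "sts" already present; 7 new (z, w, s, w, i, z, s)
  "swtt" → prefix "swt" already present; 1 new (t)
  "swtszsz" → prefix "swts" already present; 3 new (z, s, z)
  "stszztwws" → prefix "stsz" already present; 5 new (z, t, w, w, s)
  "stszzttss" → prefix "stszzt" already present; 3 new (t, s, s)
  "swtis" → prefix "swt" already present; 2 new (i, s)
  "ststtww" → prefix "ststt" already present; 2 new (w, w)
  "ststtztzs" → prefix "ststtz" already present; 3 new (t, z, s)
  "swtszssz" → prefix "swtszs" already present; 2 new (s, z)
  "stszw" → prefix "stszw" already present; 0 new (none)
Total nodes = 5 + 4 + 7 + 5 + 6 + 7 + 1 + 3 + 5 + 3 + 2 + 2 + 3 + 2 + 0 = 55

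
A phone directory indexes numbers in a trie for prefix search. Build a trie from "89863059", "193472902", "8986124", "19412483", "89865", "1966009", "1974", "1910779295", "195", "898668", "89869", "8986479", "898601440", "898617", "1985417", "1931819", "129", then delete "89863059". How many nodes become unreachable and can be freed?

4

Walk "89863059" from the leaf back toward the root, removing each node that no remaining word uses.
The suffix "3059" (4 nodes) is used only by "89863059"; the node for "8986" still has the child "1", so pruning stops there.
Nodes removed: 4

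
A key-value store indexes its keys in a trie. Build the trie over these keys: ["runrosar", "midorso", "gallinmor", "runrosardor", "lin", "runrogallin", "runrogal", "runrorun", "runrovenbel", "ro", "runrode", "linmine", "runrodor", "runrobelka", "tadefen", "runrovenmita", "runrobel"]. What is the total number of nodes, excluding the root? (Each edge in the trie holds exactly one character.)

70

Trace insertions, counting only characters that open a new branch:
  "runrosar" → 8 new (r, u, n, r, o, s, a, r)
  "midorso" → 7 new (m, i, d, o, r, s, o)
  "gallinmor" → 9 new (g, a, l, l, i, n, m, o, r)
  "runrosardor" → prefix "runrosar" already present; 3 new (d, o, r)
  "lin" → 3 new (l, i, n)
  "runrogallin" → prefix "runro" already present; 6 new (g, a, l, l, i, n)
  "runrogal" → prefix "runrogal" already present; 0 new (none)
  "runrorun" → prefix "runro" already present; 3 new (r, u, n)
  "runrovenbel" → prefix "runro" already present; 6 new (v, e, n, b, e, l)
  "ro" → prefix "r" already present; 1 new (o)
  "runrode" → prefix "runro" already present; 2 new (d, e)
  "linmine" → prefix "lin" already present; 4 new (m, i, n, e)
  "runrodor" → prefix "runrod" already present; 2 new (o, r)
  "runrobelka" → prefix "runro" already present; 5 new (b, e, l, k, a)
  "tadefen" → 7 new (t, a, d, e, f, e, n)
  "runrovenmita" → prefix "runroven" already present; 4 new (m, i, t, a)
  "runrobel" → prefix "runrobel" already present; 0 new (none)
Total nodes = 8 + 7 + 9 + 3 + 3 + 6 + 0 + 3 + 6 + 1 + 2 + 4 + 2 + 5 + 7 + 4 + 0 = 70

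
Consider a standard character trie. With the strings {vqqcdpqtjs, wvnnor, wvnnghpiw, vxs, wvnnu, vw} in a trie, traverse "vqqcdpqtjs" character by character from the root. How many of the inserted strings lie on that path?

Check each prefix of "vqqcdpqtjs" against the stored set — each match is an end-marker on the path.
Prefixes of the query that are stored words: "vqqcdpqtjs"
Count: 1

1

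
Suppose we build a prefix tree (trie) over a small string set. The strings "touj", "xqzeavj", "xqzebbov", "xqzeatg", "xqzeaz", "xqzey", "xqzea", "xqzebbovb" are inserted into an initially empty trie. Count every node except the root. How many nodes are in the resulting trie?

Count nodes per top-level branch (shared prefixes stored once):
  't'-branch (touj): 4 nodes
  'x'-branch (xqzea, xqzeatg, xqzeavj, xqzeaz, xqzebbov, xqzebbovb, xqzey): 16 nodes
Sum: 20

20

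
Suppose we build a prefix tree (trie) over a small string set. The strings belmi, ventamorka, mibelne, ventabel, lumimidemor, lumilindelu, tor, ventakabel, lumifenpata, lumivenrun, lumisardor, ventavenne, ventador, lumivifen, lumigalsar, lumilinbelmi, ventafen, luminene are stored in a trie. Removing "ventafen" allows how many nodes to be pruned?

3

Walk "ventafen" from the leaf back toward the root, removing each node that no remaining word uses.
The suffix "fen" (3 nodes) is used only by "ventafen"; the node for "venta" still has the child "m", so pruning stops there.
Nodes removed: 3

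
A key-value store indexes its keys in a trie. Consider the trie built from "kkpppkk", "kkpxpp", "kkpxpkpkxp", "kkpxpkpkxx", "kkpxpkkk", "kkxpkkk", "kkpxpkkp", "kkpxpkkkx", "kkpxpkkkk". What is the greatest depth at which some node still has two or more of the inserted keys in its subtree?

9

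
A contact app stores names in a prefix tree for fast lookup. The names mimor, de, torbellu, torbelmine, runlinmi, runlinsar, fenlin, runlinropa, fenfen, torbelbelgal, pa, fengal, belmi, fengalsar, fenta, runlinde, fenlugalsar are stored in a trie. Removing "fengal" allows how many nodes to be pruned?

0

Walk "fengal" from the leaf back toward the root, removing each node that no remaining word uses.
Every node on "fengal" is still needed (e.g. by "fengalsar"), so nothing is freed.
Nodes removed: 0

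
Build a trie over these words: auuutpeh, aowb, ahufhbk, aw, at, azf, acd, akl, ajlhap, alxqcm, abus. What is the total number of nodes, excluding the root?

For each word, the new-node count is its length minus the longest prefix already in the trie:
  "auuutpeh" → 8 new (a, u, u, u, t, p, e, h)
  "aowb" → prefix "a" already present; 3 new (o, w, b)
  "ahufhbk" → prefix "a" already present; 6 new (h, u, f, h, b, k)
  "aw" → prefix "a" already present; 1 new (w)
  "at" → prefix "a" already present; 1 new (t)
  "azf" → prefix "a" already present; 2 new (z, f)
  "acd" → prefix "a" already present; 2 new (c, d)
  "akl" → prefix "a" already present; 2 new (k, l)
  "ajlhap" → prefix "a" already present; 5 new (j, l, h, a, p)
  "alxqcm" → prefix "a" already present; 5 new (l, x, q, c, m)
  "abus" → prefix "a" already present; 3 new (b, u, s)
Total nodes = 8 + 3 + 6 + 1 + 1 + 2 + 2 + 2 + 5 + 5 + 3 = 38

38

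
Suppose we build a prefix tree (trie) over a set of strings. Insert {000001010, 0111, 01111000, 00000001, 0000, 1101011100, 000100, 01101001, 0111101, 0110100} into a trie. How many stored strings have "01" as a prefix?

Filter for entries beginning with "01":
Matches: "0110100", "01101001", "0111", "01111000", "0111101"
Count: 5

5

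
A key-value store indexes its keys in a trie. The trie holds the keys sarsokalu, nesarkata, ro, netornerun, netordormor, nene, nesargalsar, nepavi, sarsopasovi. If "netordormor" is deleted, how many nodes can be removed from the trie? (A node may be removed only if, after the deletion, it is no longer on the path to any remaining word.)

Walk "netordormor" from the leaf back toward the root, removing each node that no remaining word uses.
The suffix "dormor" (6 nodes) is used only by "netordormor"; the node for "netor" still has the child "n", so pruning stops there.
Nodes removed: 6

6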